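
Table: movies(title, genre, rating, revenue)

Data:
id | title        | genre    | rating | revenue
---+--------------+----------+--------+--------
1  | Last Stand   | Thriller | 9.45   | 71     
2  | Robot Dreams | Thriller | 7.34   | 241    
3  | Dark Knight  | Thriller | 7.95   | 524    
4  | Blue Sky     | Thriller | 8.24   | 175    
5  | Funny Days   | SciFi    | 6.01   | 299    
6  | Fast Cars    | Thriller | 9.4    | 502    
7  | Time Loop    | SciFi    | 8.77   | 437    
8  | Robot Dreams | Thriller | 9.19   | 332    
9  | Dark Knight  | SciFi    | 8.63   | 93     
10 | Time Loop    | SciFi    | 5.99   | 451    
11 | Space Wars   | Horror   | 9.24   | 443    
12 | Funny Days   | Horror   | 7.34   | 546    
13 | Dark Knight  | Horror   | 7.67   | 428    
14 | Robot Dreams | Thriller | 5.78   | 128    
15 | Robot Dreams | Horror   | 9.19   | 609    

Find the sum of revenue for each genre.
SELECT genre, SUM(revenue) as result
FROM movies
GROUP BY genre

Result:
  Horror: 2026
  SciFi: 1280
  Thriller: 1973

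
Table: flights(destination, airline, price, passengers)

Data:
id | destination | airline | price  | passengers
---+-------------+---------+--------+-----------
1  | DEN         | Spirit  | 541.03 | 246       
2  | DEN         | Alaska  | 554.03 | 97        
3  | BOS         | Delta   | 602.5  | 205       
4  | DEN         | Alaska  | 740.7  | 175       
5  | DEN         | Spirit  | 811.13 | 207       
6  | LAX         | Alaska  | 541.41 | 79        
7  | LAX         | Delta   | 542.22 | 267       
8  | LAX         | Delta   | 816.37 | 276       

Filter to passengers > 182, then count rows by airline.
SELECT airline, COUNT(*)
FROM flights
WHERE passengers > 182
GROUP BY airline

Note: WHERE filters rows before grouping.

Result:
  Delta: 3
  Spirit: 2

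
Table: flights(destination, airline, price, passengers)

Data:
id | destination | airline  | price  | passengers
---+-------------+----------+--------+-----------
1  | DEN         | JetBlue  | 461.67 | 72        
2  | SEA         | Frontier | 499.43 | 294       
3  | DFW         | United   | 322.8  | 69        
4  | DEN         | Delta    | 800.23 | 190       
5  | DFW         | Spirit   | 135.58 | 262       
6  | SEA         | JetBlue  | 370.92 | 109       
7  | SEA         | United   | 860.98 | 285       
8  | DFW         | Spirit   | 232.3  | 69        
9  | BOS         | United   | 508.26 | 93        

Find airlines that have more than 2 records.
SELECT airline, COUNT(*) as cnt
FROM flights
GROUP BY airline
HAVING COUNT(*) > 2

Result:
  United: 3

Note: HAVING filters groups after aggregation, WHERE filters rows before.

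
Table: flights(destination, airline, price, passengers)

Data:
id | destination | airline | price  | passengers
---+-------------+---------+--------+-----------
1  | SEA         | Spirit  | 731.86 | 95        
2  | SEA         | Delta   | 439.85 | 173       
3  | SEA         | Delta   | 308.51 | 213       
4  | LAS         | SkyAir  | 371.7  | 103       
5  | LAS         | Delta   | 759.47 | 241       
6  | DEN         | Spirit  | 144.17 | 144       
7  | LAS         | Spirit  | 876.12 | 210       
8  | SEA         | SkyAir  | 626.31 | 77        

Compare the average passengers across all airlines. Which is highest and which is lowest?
SELECT airline, AVG(passengers)
FROM flights
GROUP BY airline
ORDER BY AVG(passengers)

All groups:
  SkyAir: 90.00
  Spirit: 149.67
  Delta: 209.00

Highest: Delta (209.00)
Lowest: SkyAir (90.00)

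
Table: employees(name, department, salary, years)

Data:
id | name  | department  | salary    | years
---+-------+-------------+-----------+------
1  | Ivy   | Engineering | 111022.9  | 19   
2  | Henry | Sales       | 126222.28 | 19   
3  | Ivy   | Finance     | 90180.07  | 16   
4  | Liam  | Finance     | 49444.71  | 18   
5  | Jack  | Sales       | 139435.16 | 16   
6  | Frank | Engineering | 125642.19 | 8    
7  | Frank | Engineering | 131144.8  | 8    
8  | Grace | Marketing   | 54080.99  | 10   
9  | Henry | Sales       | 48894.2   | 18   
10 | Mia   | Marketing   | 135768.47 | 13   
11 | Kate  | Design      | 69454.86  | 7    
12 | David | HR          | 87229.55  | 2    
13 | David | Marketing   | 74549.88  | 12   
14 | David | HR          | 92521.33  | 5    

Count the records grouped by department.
SELECT department, COUNT(*) as count
FROM employees
GROUP BY department

Result:
  Design: 1
  Engineering: 3
  Finance: 2
  HR: 2
  Marketing: 3
  Sales: 3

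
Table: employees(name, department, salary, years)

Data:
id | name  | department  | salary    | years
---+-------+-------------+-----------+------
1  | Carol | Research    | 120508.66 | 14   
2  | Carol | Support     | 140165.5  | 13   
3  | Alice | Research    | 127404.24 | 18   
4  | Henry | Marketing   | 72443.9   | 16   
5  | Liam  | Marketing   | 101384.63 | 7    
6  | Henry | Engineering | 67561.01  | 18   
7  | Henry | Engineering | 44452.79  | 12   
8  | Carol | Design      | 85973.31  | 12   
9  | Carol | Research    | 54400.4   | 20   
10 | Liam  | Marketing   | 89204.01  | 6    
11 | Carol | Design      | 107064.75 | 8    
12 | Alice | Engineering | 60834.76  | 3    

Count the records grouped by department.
SELECT department, COUNT(*) as count
FROM employees
GROUP BY department

Result:
  Design: 2
  Engineering: 3
  Marketing: 3
  Research: 3
  Support: 1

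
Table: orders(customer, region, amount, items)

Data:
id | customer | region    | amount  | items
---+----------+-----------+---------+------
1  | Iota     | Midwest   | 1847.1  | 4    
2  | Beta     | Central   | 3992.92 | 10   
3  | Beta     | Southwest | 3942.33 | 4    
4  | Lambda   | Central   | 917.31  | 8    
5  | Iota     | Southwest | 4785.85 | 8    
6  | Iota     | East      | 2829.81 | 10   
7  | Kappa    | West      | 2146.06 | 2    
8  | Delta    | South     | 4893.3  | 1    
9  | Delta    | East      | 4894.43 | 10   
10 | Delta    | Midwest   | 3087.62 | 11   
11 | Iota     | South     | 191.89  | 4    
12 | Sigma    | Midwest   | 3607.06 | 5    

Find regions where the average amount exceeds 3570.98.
SELECT region, AVG(amount)
FROM orders
GROUP BY region
HAVING AVG(amount) > 3570.98

Result:
  East: avg=3862.12
  Southwest: avg=4364.09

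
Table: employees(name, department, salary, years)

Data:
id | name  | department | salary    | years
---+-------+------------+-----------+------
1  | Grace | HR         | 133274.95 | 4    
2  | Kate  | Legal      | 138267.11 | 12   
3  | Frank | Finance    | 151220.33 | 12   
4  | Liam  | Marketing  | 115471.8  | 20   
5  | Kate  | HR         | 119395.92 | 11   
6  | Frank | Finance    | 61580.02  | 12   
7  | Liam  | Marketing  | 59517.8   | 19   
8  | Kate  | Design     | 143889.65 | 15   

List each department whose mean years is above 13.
SELECT department, AVG(years)
FROM employees
GROUP BY department
HAVING AVG(years) > 13

Result:
  Design: avg=15.00
  Marketing: avg=19.50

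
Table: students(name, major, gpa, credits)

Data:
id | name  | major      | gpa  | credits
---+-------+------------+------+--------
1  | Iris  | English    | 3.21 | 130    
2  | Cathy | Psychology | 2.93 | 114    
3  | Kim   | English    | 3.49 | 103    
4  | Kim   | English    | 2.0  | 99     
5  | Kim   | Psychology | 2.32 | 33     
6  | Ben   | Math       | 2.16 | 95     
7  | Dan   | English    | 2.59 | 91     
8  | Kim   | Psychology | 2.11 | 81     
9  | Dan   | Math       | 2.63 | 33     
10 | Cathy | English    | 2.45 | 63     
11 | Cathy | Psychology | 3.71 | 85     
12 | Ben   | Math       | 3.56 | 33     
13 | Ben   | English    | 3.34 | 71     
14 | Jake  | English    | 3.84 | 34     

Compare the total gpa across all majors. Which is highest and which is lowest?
SELECT major, SUM(gpa)
FROM students
GROUP BY major
ORDER BY SUM(gpa)

All groups:
  Math: 8.35
  Psychology: 11.07
  English: 20.92

Highest: English (20.92)
Lowest: Math (8.35)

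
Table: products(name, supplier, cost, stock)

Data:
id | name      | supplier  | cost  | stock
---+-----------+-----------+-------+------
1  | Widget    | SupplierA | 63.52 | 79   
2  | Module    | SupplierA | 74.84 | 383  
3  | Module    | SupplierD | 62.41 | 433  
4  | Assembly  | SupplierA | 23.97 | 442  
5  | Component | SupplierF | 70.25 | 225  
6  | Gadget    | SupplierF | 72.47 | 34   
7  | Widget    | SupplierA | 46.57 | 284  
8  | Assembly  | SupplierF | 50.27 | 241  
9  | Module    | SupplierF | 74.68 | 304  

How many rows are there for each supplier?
SELECT supplier, COUNT(*) as count
FROM products
GROUP BY supplier

Result:
  SupplierA: 4
  SupplierD: 1
  SupplierF: 4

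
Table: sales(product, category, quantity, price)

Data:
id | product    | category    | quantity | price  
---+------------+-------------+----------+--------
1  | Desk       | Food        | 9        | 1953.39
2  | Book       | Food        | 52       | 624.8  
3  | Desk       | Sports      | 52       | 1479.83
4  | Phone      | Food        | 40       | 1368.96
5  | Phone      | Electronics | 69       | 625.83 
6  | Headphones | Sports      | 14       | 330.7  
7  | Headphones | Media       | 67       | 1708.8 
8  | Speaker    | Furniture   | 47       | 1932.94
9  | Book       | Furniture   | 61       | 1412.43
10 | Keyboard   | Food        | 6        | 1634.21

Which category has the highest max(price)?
SELECT category, MAX(price) as val
FROM sales
GROUP BY category
ORDER BY val DESC
LIMIT 1

Result: Food with max(price) = 1953.39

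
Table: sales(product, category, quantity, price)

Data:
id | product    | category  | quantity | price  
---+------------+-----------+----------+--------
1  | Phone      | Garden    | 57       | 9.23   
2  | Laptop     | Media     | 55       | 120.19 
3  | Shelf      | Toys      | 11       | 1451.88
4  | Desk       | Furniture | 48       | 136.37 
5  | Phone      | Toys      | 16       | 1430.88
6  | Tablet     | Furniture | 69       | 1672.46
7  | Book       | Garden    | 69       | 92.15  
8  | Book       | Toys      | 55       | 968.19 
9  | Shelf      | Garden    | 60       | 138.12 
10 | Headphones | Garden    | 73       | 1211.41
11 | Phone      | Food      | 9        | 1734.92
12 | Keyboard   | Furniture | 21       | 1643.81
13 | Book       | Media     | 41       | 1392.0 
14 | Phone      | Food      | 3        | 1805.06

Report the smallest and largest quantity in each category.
SELECT category, MIN(quantity), MAX(quantity)
FROM sales
GROUP BY category

Result:
  Food: min=3, max=9
  Furniture: min=21, max=69
  Garden: min=57, max=73
  Media: min=41, max=55
  Toys: min=11, max=55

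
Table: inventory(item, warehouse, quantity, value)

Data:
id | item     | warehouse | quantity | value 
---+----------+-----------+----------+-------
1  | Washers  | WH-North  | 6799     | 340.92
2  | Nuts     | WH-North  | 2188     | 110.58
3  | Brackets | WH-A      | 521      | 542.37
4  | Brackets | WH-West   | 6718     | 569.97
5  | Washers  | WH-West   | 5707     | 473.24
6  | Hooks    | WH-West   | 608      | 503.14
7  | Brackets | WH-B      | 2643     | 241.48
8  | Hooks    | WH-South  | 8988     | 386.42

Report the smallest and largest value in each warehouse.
SELECT warehouse, MIN(value), MAX(value)
FROM inventory
GROUP BY warehouse

Result:
  WH-A: min=542.37, max=542.37
  WH-B: min=241.48, max=241.48
  WH-North: min=110.58, max=340.92
  WH-South: min=386.42, max=386.42
  WH-West: min=473.24, max=569.97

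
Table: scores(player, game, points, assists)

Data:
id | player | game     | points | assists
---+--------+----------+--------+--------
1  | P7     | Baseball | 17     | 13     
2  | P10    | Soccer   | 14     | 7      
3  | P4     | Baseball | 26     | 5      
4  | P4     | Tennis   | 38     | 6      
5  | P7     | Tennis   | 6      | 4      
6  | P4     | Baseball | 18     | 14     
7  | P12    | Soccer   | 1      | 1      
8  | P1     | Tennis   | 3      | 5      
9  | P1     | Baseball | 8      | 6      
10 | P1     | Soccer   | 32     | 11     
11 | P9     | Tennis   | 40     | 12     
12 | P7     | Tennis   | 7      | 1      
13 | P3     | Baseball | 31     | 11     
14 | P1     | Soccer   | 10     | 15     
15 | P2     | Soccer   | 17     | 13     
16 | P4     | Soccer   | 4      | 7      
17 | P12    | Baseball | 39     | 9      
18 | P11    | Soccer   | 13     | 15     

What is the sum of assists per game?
SELECT game, SUM(assists) as result
FROM scores
GROUP BY game

Result:
  Baseball: 58
  Soccer: 69
  Tennis: 28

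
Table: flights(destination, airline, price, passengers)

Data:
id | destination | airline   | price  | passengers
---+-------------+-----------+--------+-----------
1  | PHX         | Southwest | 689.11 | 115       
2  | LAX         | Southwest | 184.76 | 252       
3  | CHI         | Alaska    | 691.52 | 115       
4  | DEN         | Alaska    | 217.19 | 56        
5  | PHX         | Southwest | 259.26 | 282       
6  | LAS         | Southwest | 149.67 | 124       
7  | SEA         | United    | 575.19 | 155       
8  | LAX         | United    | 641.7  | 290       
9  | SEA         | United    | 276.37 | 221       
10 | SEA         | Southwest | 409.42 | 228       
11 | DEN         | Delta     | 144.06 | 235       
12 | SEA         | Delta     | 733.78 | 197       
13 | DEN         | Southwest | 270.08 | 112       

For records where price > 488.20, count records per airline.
SELECT airline, COUNT(*)
FROM flights
WHERE price > 488.20
GROUP BY airline

Note: WHERE filters rows before grouping.

Result:
  Alaska: 1
  Delta: 1
  Southwest: 1
  United: 2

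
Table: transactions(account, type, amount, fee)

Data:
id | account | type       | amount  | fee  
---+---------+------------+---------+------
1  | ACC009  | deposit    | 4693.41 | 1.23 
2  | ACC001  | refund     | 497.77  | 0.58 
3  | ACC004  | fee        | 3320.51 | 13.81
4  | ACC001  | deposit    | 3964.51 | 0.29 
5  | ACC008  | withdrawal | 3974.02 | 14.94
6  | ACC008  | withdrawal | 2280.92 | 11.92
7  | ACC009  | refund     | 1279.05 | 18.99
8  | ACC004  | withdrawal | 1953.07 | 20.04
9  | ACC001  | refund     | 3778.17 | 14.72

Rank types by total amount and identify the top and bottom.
SELECT type, SUM(amount)
FROM transactions
GROUP BY type
ORDER BY SUM(amount)

All groups:
  fee: 3320.51
  refund: 5554.99
  withdrawal: 8208.01
  deposit: 8657.92

Highest: deposit (8657.92)
Lowest: fee (3320.51)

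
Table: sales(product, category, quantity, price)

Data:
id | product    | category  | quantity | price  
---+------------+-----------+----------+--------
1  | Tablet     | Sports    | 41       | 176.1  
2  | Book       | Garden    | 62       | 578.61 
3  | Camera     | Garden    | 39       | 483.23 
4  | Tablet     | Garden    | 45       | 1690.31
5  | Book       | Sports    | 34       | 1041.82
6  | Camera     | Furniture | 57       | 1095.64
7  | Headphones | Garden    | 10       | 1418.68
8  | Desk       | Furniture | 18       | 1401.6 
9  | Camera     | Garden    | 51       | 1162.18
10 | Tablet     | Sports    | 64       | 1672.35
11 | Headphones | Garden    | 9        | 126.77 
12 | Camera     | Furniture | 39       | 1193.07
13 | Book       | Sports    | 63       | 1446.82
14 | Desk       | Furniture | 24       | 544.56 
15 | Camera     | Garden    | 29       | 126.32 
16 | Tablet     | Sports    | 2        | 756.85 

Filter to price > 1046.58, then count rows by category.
SELECT category, COUNT(*)
FROM sales
WHERE price > 1046.58
GROUP BY category

Note: WHERE filters rows before grouping.

Result:
  Furniture: 3
  Garden: 3
  Sports: 2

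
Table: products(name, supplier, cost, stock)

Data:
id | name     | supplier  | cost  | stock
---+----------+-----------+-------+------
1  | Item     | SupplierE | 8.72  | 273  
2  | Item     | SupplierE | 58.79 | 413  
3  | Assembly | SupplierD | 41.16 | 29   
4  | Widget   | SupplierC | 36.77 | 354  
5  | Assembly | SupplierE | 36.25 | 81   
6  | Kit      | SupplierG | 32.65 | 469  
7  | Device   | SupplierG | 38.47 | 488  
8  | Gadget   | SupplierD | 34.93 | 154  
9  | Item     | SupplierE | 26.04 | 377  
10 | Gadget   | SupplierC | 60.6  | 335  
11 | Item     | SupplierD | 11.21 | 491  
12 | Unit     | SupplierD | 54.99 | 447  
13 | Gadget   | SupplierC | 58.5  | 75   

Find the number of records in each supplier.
SELECT supplier, COUNT(*) as count
FROM products
GROUP BY supplier

Result:
  SupplierC: 3
  SupplierD: 4
  SupplierE: 4
  SupplierG: 2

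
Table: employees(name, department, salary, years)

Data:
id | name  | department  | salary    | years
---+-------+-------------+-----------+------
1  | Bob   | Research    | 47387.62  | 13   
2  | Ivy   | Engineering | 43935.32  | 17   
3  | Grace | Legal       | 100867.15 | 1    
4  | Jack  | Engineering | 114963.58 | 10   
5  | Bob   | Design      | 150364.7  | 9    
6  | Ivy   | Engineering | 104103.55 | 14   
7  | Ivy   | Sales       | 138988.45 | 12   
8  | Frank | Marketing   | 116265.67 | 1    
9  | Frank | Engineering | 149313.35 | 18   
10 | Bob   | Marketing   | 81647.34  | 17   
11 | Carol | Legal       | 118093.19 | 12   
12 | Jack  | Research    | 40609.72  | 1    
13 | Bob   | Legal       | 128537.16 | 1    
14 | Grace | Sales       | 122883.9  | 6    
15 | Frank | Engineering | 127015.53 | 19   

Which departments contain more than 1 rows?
SELECT department, COUNT(*) as cnt
FROM employees
GROUP BY department
HAVING COUNT(*) > 1

Result:
  Engineering: 5
  Legal: 3
  Marketing: 2
  Research: 2
  Sales: 2

Note: HAVING filters groups after aggregation, WHERE filters rows before.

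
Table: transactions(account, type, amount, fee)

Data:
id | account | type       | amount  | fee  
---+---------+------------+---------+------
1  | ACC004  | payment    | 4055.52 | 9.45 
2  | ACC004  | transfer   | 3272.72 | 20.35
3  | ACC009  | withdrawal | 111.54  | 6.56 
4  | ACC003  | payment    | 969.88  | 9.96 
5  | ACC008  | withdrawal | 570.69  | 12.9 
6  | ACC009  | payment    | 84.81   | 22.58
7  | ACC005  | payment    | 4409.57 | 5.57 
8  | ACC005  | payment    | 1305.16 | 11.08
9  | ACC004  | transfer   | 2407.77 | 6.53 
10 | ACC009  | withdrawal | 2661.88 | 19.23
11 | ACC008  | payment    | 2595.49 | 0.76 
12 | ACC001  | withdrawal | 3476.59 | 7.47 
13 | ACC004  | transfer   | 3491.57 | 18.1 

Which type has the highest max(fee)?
SELECT type, MAX(fee) as val
FROM transactions
GROUP BY type
ORDER BY val DESC
LIMIT 1

Result: payment with max(fee) = 22.58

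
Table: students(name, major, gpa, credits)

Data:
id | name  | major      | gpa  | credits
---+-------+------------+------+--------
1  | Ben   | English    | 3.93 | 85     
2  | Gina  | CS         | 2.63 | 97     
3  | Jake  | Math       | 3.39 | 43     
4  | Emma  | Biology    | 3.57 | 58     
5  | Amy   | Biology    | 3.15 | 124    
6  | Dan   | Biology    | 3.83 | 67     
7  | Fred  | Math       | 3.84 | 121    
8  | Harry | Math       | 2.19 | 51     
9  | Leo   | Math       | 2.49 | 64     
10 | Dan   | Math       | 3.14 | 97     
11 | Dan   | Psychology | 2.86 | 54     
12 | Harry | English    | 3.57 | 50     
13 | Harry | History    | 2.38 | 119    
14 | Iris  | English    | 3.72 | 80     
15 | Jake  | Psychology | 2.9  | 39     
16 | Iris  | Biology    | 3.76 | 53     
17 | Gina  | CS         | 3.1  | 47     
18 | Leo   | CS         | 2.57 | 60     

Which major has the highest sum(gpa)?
SELECT major, SUM(gpa) as val
FROM students
GROUP BY major
ORDER BY val DESC
LIMIT 1

Result: Math with sum(gpa) = 15.05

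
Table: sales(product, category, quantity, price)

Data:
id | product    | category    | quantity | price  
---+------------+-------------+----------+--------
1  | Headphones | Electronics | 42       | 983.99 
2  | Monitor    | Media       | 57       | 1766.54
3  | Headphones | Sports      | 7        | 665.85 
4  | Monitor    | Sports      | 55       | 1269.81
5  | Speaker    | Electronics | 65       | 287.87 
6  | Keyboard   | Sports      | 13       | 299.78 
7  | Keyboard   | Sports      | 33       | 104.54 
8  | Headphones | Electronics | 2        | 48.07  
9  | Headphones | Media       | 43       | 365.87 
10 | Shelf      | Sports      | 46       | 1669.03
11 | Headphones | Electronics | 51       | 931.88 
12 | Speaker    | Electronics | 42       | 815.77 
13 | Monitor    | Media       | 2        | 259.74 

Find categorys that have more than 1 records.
SELECT category, COUNT(*) as cnt
FROM sales
GROUP BY category
HAVING COUNT(*) > 1

Result:
  Electronics: 5
  Media: 3
  Sports: 5

Note: HAVING filters groups after aggregation, WHERE filters rows before.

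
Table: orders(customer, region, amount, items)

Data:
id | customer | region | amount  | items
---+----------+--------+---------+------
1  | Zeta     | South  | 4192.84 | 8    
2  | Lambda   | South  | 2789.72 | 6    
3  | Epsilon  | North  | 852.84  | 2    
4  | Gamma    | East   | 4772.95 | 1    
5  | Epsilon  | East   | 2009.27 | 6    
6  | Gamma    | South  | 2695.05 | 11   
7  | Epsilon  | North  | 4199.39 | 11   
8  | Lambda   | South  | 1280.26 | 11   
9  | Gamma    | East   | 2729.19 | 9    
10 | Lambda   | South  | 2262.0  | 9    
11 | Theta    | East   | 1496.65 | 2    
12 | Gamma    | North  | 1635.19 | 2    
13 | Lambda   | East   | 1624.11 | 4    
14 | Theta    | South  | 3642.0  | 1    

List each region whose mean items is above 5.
SELECT region, AVG(items)
FROM orders
GROUP BY region
HAVING AVG(items) > 5

Result:
  South: avg=7.67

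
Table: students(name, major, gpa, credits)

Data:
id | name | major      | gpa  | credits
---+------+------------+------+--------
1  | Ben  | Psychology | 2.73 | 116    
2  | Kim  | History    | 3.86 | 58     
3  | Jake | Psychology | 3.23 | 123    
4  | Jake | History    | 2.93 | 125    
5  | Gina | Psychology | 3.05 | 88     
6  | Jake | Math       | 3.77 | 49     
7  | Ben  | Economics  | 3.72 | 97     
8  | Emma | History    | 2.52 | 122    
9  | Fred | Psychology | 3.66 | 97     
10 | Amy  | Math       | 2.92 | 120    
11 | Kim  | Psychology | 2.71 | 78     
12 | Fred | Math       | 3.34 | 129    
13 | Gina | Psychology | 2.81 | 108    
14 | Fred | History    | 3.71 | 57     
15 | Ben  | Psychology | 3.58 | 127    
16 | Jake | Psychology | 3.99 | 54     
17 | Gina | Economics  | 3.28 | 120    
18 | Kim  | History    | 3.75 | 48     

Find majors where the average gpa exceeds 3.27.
SELECT major, AVG(gpa)
FROM students
GROUP BY major
HAVING AVG(gpa) > 3.27

Result:
  Economics: avg=3.50
  History: avg=3.35
  Math: avg=3.34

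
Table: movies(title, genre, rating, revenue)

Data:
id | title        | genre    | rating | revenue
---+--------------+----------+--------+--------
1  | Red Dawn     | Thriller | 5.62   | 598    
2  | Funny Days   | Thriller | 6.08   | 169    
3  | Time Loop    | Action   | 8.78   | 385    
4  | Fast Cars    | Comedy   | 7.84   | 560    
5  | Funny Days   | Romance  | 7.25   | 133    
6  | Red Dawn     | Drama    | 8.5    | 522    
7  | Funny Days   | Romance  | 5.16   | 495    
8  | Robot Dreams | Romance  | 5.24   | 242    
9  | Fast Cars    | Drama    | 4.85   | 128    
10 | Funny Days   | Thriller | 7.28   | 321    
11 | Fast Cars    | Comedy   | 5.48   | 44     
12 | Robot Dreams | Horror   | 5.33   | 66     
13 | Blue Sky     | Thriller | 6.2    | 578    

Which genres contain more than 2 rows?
SELECT genre, COUNT(*) as cnt
FROM movies
GROUP BY genre
HAVING COUNT(*) > 2

Result:
  Romance: 3
  Thriller: 4

Note: HAVING filters groups after aggregation, WHERE filters rows before.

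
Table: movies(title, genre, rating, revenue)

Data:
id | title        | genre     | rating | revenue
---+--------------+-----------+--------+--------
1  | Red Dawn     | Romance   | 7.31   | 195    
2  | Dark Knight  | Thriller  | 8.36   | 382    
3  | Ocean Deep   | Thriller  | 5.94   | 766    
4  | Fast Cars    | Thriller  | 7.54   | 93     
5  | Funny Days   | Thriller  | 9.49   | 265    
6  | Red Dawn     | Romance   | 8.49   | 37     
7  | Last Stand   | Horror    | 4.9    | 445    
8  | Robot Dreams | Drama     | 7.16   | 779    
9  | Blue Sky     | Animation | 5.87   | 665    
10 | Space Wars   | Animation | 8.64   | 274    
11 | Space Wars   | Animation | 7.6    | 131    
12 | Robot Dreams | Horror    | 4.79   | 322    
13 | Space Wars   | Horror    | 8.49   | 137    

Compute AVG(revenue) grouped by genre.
SELECT genre, AVG(revenue) as result
FROM movies
GROUP BY genre

Result:
  Animation: 356.67
  Drama: 779.00
  Horror: 301.33
  Romance: 116.00
  Thriller: 376.50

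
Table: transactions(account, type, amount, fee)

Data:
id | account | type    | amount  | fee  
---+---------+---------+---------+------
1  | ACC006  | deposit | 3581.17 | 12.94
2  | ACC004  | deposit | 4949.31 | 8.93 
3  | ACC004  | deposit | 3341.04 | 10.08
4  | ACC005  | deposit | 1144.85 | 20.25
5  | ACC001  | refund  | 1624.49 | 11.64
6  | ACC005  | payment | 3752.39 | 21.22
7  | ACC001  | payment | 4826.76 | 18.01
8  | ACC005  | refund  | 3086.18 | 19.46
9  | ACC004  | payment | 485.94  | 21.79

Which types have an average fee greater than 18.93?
SELECT type, AVG(fee)
FROM transactions
GROUP BY type
HAVING AVG(fee) > 18.93

Result:
  payment: avg=20.34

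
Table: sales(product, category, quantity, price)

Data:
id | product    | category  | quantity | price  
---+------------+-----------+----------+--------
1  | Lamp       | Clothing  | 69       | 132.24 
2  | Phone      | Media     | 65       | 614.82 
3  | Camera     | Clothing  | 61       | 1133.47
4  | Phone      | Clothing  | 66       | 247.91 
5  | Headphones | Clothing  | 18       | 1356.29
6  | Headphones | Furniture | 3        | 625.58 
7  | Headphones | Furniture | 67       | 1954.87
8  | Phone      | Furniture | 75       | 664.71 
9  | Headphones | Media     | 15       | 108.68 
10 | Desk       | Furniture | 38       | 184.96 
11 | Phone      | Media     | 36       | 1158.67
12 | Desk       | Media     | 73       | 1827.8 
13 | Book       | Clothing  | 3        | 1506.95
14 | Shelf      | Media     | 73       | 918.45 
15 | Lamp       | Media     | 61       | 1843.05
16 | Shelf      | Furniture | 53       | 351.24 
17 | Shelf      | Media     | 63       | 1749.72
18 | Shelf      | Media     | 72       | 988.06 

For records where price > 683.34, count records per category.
SELECT category, COUNT(*)
FROM sales
WHERE price > 683.34
GROUP BY category

Note: WHERE filters rows before grouping.

Result:
  Clothing: 3
  Furniture: 1
  Media: 6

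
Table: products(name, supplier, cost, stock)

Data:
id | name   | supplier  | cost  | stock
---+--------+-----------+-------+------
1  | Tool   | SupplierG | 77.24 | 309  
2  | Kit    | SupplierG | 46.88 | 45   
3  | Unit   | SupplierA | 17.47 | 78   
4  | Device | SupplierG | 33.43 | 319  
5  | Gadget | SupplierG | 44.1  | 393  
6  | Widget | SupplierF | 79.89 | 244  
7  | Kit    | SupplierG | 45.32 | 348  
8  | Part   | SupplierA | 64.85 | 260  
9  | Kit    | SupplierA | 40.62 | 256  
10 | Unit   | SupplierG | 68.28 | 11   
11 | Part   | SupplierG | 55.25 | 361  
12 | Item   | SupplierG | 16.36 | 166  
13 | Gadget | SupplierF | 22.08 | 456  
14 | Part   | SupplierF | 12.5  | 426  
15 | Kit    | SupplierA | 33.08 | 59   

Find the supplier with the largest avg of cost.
SELECT supplier, AVG(cost) as val
FROM products
GROUP BY supplier
ORDER BY val DESC
LIMIT 1

Result: SupplierG with avg(cost) = 48.36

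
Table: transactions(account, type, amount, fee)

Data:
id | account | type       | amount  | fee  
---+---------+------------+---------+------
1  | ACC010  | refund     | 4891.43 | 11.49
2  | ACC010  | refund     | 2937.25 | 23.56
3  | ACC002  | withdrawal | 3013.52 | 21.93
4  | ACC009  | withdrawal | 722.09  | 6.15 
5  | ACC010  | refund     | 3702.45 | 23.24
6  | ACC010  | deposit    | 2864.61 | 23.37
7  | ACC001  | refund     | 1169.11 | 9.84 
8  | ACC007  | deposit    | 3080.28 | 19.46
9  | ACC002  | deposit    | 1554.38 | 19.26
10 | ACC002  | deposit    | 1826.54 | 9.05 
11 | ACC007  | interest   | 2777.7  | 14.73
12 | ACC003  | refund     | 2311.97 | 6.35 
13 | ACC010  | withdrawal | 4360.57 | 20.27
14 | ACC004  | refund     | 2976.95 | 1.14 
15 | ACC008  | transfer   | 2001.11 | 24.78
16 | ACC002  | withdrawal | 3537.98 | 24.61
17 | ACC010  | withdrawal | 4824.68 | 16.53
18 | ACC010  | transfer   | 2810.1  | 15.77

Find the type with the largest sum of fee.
SELECT type, SUM(fee) as val
FROM transactions
GROUP BY type
ORDER BY val DESC
LIMIT 1

Result: withdrawal with sum(fee) = 89.49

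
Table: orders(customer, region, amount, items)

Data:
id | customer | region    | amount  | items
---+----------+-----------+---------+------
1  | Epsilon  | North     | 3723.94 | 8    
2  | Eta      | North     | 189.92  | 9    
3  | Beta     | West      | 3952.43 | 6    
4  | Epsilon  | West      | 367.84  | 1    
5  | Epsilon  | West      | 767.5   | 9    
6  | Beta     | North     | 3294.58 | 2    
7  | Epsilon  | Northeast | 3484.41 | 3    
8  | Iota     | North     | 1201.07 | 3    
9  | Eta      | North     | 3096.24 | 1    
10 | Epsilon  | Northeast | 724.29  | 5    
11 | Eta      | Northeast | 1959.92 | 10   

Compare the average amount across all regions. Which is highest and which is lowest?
SELECT region, AVG(amount)
FROM orders
GROUP BY region
ORDER BY AVG(amount)

All groups:
  West: 1695.92
  Northeast: 2056.21
  North: 2301.15

Highest: North (2301.15)
Lowest: West (1695.92)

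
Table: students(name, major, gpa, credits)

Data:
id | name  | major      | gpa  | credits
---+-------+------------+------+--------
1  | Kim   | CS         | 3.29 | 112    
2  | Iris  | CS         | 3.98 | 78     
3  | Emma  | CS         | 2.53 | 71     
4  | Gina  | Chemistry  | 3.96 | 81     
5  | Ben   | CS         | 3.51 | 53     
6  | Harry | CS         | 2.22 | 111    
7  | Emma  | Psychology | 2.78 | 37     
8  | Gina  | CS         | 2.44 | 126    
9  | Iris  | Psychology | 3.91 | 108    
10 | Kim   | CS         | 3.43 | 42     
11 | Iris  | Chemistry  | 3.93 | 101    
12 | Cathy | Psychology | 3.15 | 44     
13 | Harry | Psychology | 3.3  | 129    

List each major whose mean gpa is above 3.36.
SELECT major, AVG(gpa)
FROM students
GROUP BY major
HAVING AVG(gpa) > 3.36

Result:
  Chemistry: avg=3.95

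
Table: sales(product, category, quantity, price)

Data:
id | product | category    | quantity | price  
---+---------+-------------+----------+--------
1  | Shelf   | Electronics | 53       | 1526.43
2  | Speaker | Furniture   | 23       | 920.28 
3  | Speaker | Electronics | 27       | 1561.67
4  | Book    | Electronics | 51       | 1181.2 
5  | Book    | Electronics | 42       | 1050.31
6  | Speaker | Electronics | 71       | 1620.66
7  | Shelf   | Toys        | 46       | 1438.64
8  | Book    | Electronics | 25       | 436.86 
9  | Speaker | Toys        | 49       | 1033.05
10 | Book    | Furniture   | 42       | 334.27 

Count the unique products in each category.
SELECT category, COUNT(DISTINCT product)
FROM sales
GROUP BY category

Result:
  Electronics: 3 distinct
  Furniture: 2 distinct
  Toys: 2 distinct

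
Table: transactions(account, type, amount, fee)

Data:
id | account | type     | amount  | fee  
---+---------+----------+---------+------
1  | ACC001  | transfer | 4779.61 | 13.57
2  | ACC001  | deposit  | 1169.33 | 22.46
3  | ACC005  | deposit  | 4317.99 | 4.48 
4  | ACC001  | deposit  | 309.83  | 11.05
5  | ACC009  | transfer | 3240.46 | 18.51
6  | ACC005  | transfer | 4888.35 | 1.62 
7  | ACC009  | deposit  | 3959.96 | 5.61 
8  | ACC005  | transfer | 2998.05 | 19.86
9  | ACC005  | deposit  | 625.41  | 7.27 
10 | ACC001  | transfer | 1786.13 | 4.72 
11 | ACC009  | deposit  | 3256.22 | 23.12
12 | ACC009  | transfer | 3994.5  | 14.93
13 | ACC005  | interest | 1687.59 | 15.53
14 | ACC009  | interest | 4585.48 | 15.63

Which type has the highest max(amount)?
SELECT type, MAX(amount) as val
FROM transactions
GROUP BY type
ORDER BY val DESC
LIMIT 1

Result: transfer with max(amount) = 4888.35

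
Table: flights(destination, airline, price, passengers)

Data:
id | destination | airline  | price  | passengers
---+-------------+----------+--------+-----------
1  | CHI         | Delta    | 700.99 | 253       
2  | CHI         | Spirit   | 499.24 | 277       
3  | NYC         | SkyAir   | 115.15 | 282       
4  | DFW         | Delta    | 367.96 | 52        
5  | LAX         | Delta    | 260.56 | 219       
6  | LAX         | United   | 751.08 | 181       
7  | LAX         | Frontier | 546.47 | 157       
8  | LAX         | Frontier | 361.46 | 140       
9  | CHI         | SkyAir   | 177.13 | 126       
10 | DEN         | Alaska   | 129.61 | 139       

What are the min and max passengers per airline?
SELECT airline, MIN(passengers), MAX(passengers)
FROM flights
GROUP BY airline

Result:
  Alaska: min=139, max=139
  Delta: min=52, max=253
  Frontier: min=140, max=157
  SkyAir: min=126, max=282
  Spirit: min=277, max=277
  United: min=181, max=181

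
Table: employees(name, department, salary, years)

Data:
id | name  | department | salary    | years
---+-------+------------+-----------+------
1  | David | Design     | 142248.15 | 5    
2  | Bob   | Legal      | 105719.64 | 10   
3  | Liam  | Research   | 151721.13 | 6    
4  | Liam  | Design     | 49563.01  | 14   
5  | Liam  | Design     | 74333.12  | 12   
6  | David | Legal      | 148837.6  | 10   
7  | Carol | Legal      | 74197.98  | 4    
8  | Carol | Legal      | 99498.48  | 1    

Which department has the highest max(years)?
SELECT department, MAX(years) as val
FROM employees
GROUP BY department
ORDER BY val DESC
LIMIT 1

Result: Design with max(years) = 14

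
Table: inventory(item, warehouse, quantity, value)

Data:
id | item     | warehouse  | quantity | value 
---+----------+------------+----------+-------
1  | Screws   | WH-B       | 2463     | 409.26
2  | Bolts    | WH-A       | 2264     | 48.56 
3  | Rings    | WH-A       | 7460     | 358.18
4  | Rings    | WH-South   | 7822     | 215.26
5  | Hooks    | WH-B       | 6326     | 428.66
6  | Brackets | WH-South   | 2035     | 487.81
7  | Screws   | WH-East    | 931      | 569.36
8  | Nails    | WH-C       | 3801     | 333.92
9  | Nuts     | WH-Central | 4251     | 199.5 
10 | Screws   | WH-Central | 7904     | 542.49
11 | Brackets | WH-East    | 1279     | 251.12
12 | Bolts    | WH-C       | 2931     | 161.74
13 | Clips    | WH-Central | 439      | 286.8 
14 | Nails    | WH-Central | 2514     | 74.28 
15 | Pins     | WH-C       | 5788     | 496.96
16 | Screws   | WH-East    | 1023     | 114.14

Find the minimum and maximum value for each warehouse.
SELECT warehouse, MIN(value), MAX(value)
FROM inventory
GROUP BY warehouse

Result:
  WH-A: min=48.56, max=358.18
  WH-B: min=409.26, max=428.66
  WH-C: min=161.74, max=496.96
  WH-Central: min=74.28, max=542.49
  WH-East: min=114.14, max=569.36
  WH-South: min=215.26, max=487.81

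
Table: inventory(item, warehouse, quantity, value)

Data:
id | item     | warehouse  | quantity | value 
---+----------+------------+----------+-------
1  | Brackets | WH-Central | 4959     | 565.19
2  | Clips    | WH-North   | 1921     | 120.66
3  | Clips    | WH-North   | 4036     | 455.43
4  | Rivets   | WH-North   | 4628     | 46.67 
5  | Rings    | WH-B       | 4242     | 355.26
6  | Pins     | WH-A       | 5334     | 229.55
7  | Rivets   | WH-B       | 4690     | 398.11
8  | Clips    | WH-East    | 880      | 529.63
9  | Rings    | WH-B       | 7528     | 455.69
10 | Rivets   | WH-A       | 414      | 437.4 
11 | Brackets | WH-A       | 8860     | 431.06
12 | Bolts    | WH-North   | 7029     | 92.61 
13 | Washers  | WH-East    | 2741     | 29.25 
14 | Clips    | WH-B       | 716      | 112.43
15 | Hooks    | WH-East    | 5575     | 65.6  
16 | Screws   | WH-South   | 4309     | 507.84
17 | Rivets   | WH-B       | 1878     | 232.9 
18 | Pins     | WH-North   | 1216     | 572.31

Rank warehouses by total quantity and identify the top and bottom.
SELECT warehouse, SUM(quantity)
FROM inventory
GROUP BY warehouse
ORDER BY SUM(quantity)

All groups:
  WH-South: 4309
  WH-Central: 4959
  WH-East: 9196
  WH-A: 14608
  WH-North: 18830
  WH-B: 19054

Highest: WH-B (19054)
Lowest: WH-South (4309)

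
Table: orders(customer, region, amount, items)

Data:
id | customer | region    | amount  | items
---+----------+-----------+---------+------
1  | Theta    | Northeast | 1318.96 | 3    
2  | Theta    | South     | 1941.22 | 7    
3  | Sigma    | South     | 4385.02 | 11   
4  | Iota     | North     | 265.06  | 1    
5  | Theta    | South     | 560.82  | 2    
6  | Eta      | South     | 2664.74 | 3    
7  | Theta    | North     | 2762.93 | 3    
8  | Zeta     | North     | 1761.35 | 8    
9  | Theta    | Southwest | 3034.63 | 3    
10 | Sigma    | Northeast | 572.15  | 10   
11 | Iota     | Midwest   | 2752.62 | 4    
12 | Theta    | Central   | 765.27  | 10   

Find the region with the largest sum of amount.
SELECT region, SUM(amount) as val
FROM orders
GROUP BY region
ORDER BY val DESC
LIMIT 1

Result: South with sum(amount) = 9551.80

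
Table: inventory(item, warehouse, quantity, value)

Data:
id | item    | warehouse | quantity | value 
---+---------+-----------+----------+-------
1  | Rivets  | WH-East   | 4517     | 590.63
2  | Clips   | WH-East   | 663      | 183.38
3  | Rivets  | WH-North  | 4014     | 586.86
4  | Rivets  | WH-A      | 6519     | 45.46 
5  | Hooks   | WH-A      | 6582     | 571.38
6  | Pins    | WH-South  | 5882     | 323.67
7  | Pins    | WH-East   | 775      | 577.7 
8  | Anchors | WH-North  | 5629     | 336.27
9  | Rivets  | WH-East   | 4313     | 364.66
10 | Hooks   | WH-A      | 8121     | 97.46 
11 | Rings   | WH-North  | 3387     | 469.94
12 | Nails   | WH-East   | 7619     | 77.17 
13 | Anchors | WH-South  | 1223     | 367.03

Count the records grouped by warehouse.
SELECT warehouse, COUNT(*) as count
FROM inventory
GROUP BY warehouse

Result:
  WH-A: 3
  WH-East: 5
  WH-North: 3
  WH-South: 2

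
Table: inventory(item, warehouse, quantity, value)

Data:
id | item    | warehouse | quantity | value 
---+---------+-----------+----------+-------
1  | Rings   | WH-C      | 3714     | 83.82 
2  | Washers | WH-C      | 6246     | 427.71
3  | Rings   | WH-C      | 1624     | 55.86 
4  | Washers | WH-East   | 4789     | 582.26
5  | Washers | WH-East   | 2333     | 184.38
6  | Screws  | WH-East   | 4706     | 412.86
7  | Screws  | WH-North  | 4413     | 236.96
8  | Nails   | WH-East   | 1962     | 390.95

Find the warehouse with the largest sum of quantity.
SELECT warehouse, SUM(quantity) as val
FROM inventory
GROUP BY warehouse
ORDER BY val DESC
LIMIT 1

Result: WH-East with sum(quantity) = 13790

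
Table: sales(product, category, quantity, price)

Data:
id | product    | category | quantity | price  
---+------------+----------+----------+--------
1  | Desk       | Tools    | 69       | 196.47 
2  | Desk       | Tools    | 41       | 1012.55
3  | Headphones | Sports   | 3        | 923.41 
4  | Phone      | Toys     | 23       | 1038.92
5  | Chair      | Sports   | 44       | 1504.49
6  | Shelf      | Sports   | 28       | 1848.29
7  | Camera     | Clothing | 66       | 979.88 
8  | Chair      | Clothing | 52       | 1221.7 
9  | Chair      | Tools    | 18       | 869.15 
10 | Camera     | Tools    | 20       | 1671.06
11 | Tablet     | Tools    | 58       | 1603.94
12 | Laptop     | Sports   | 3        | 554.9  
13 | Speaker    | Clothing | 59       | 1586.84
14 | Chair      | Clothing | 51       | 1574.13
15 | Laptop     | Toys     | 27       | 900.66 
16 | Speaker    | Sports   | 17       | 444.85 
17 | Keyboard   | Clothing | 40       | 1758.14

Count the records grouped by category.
SELECT category, COUNT(*) as count
FROM sales
GROUP BY category

Result:
  Clothing: 5
  Sports: 5
  Tools: 5
  Toys: 2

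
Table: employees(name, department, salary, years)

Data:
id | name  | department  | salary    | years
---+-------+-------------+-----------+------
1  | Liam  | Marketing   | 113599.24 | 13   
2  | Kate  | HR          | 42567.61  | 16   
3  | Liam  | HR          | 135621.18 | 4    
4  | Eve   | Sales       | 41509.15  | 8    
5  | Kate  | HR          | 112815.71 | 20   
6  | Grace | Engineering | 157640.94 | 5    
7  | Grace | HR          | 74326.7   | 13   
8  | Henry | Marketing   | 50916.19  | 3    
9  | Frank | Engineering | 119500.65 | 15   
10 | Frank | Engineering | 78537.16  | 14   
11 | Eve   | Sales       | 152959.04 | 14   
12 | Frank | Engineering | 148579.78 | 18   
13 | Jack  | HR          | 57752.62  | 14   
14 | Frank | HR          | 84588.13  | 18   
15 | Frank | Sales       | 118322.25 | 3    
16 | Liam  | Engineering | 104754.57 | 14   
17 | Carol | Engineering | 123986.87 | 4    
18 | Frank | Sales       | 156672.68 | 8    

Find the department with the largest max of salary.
SELECT department, MAX(salary) as val
FROM employees
GROUP BY department
ORDER BY val DESC
LIMIT 1

Result: Engineering with max(salary) = 157640.94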